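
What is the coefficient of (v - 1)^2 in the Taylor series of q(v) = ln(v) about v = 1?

-1/2

Compute the successive derivatives at the expansion point and divide by k!.
[(v - 1)^0] = 0;  [(v - 1)^1] = 1;  [(v - 1)^2] = -1/2.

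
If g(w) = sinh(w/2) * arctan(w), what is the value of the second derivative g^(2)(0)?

1

Multiply the two series term by term and collect like powers.
The coefficient of w^2 in the expansion is 1/2, so g′′(0) = 2! * (1/2) = 1.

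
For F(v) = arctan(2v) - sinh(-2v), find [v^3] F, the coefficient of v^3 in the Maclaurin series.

Combine the two series term by term.
F(0) = 0
F′(0) = 4
F′′(0) = 0
F′′′(0) = -8
Dividing each by k! gives the coefficients c_0, ..., c_3.

-4/3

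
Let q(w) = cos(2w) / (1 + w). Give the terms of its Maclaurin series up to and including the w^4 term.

Take the Cauchy product of the two expansions.
q(0) = 1
q′(0) = -1
q′′(0) = -2
q′′′(0) = 6
q^(4)(0) = -8

-w^4/3 + w^3 - w^2 - w + 1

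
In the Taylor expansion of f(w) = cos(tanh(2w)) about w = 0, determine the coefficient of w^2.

-2

Compose series: expand the inner function first, then feed it into the outer expansion.
f(0) = 1
f′(0) = 0
f′′(0) = -4
So c_2 = f′′(0)/2! = -2.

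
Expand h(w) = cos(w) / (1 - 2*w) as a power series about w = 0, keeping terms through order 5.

337*w^5/12 + 337*w^4/24 + 7*w^3 + 7*w^2/2 + 2*w + 1

Multiply the numerator's expansion by the denominator's geometric series.
h(0) = 1
h′(0) = 2
h′′(0) = 7
h′′′(0) = 42
h^(4)(0) = 337
h^(5)(0) = 3370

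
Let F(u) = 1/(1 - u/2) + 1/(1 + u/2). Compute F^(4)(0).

Add the two expansions coefficient-wise.
From the series, [u^4] F = 1/8; multiply by 4! = 24 to get 3.

3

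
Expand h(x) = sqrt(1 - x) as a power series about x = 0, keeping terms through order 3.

-x^3/16 - x^2/8 - x/2 + 1

[x^0] = 1;  [x^1] = -1/2;  [x^2] = -1/8;  [x^3] = -1/16.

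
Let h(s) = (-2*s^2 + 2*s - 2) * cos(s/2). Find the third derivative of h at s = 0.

Distribute the polynomial across the series and collect like powers.
The coefficient of s^3 in the expansion is -1/4, so h′′′(0) = 3! * (-1/4) = -3/2.

-3/2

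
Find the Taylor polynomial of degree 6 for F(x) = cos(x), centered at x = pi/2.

F(pi/2) = 0
F′(pi/2) = -1
F′′(pi/2) = 0
F′′′(pi/2) = 1
F^(4)(pi/2) = 0
F^(5)(pi/2) = -1
F^(6)(pi/2) = 0
Dividing each by k! gives the coefficients c_0, ..., c_6.

-(x - pi/2)^5/120 + (x - pi/2)^3/6 - (x - pi/2)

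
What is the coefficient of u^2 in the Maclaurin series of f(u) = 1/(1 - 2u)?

4

Compute the successive derivatives at the expansion point and divide by k!.
So c_2 = f′′(0)/2! = 4.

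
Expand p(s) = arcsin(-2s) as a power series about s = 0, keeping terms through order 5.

-12*s^5/5 - 4*s^3/3 - 2*s

Compute the successive derivatives at the expansion point and divide by k!.
[s^0] = 0;  [s^1] = -2;  [s^2] = 0;  [s^3] = -4/3;  [s^4] = 0;  [s^5] = -12/5.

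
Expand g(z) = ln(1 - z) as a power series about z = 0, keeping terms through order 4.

-z^4/4 - z^3/3 - z^2/2 - z

g(0) = 0
g′(0) = -1
g′′(0) = -1
g′′′(0) = -2
g^(4)(0) = -6
The Taylor polynomial is Σ g^(k)(0)/k! · z^k.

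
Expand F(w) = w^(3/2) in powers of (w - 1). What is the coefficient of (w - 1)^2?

F(1) = 1
F′(1) = 3/2
F′′(1) = 3/4

3/8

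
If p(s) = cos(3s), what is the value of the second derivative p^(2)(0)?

-9

The coefficient of s^2 in the expansion is -9/2, so p′′(0) = 2! * (-9/2) = -9.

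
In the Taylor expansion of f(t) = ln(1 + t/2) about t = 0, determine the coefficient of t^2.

Apply the Taylor formula c_k = f^(k)(a)/k!.
[t^0] = 0;  [t^1] = 1/2;  [t^2] = -1/8.

-1/8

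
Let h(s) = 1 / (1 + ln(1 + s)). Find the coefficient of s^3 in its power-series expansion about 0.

Write 1/(1+u) = 1 - u + u^2 - u^3 + ... and substitute the series for u.
[s^0] = 1;  [s^1] = -1;  [s^2] = 3/2;  [s^3] = -7/3.
So c_3 = h′′′(0)/3! = -7/3.

-7/3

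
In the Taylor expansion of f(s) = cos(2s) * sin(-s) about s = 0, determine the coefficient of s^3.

13/6

Take the Cauchy product of the two expansions.
So c_3 = f′′′(0)/3! = 13/6.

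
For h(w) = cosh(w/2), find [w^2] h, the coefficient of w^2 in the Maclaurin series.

1/8

h(0) = 1
h′(0) = 0
h′′(0) = 1/4
So c_2 = h′′(0)/2! = 1/8.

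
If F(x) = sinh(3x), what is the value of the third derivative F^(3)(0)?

The coefficient of x^3 in the expansion is 9/2, so F′′′(0) = 3! * (9/2) = 27.

27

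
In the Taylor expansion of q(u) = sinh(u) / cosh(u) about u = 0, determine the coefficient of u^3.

Write the quotient as an unknown series and match coefficients against numerator = denominator · series.
q(0) = 0
q′(0) = 1
q′′(0) = 0
q′′′(0) = -2
The Taylor polynomial is Σ q^(k)(0)/k! · u^k.

-1/3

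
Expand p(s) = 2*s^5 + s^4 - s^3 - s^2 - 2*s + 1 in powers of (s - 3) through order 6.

2*(s - 3)^5 + 31*(s - 3)^4 + 191*(s - 3)^3 + 584*(s - 3)^2 + 883*(s - 3) + 526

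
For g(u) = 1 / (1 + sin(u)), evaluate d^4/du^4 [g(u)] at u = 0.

Expand as Σ (-1)^k u^k with u equal to the inner function's series.
The coefficient of u^4 in the expansion is 2/3, so g^(4)(0) = 4! * (2/3) = 16.

16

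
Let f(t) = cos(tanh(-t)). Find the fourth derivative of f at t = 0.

Compose series: expand the inner function first, then feed it into the outer expansion.
The coefficient of t^4 in the expansion is 3/8, so f^(4)(0) = 4! * (3/8) = 9.

9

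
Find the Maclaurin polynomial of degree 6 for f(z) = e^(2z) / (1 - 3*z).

Expand 1/(denominator) as a geometric series and multiply by the numerator's series.
[z^0] = 1;  [z^1] = 5;  [z^2] = 17;  [z^3] = 157/3;  [z^4] = 473/3;  [z^5] = 7099/15;  [z^6] = 12779/9.

12779*z^6/9 + 7099*z^5/15 + 473*z^4/3 + 157*z^3/3 + 17*z^2 + 5*z + 1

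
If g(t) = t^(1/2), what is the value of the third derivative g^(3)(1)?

From the series, [(t - 1)^3] g = 1/16; multiply by 3! = 6 to get 3/8.

3/8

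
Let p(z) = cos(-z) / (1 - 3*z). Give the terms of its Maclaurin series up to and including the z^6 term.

Use 1/(1 - r) = Σ r^k on the denominator, then take the Cauchy product.

495989*z^6/720 + 1837*z^5/8 + 1837*z^4/24 + 51*z^3/2 + 17*z^2/2 + 3*z + 1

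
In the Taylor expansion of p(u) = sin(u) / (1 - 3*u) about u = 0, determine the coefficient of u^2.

3

Use 1/(1 - r) = Σ r^k on the denominator, then take the Cauchy product.
p(0) = 0
p′(0) = 1
p′′(0) = 6
Dividing each by k! gives the coefficients c_0, ..., c_2.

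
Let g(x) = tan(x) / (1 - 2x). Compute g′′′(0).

Expand each factor separately, then convolve coefficients.
From the series, [x^3] g = 13/3; multiply by 3! = 6 to get 26.

26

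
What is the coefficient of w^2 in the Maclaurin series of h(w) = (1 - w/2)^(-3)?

h(0) = 1
h′(0) = 3/2
h′′(0) = 3
So c_2 = h′′(0)/2! = 3/2.

3/2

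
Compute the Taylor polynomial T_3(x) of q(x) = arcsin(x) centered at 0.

q(0) = 0
q′(0) = 1
q′′(0) = 0
q′′′(0) = 1
Then c_k = q^(k)(0)/k! gives each Taylor coefficient.

x^3/6 + x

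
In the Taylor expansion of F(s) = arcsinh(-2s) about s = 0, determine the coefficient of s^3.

4/3

[s^0] = 0;  [s^1] = -2;  [s^2] = 0;  [s^3] = 4/3.
So c_3 = F′′′(0)/3! = 4/3.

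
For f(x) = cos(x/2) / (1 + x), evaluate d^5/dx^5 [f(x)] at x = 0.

Take the Cauchy product of the two expansions.
The coefficient of x^5 in the expansion is -337/384, so f^(5)(0) = 5! * (-337/384) = -1685/16.

-1685/16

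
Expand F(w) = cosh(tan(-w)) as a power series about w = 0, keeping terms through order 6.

Plug the Maclaurin series of the inner function into that of the outer and collect terms.

59*w^6/240 + 3*w^4/8 + w^2/2 + 1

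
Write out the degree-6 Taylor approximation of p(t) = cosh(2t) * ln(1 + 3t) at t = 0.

-165*t^6 + 343*t^5/5 - 117*t^4/4 + 15*t^3 - 9*t^2/2 + 3*t

Multiply the two series term by term and collect like powers.
p(0) = 0
p′(0) = 3
p′′(0) = -9
p′′′(0) = 90
p^(4)(0) = -702
p^(5)(0) = 8232
p^(6)(0) = -118800
The Taylor polynomial is Σ p^(k)(0)/k! · t^k.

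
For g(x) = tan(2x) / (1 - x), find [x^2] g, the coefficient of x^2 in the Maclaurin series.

2

Take the Cauchy product of the two expansions.
g(0) = 0
g′(0) = 2
g′′(0) = 4
So c_2 = g′′(0)/2! = 2.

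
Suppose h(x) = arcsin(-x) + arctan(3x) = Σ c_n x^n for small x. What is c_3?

Add the two expansions coefficient-wise.
[x^0] = 0;  [x^1] = 2;  [x^2] = 0;  [x^3] = -55/6.

-55/6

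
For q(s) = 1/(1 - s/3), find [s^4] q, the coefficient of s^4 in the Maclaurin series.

1/81

[s^0] = 1;  [s^1] = 1/3;  [s^2] = 1/9;  [s^3] = 1/27;  [s^4] = 1/81.
So c_4 = q^(4)(0)/4! = 1/81.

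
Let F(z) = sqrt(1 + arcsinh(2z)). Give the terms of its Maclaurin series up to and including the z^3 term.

-z^3/6 - z^2/2 + z + 1

Let u equal the inner series; expand the outer function in u and truncate.
F(0) = 1
F′(0) = 1
F′′(0) = -1
F′′′(0) = -1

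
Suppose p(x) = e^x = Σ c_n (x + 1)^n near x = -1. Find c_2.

Compute the successive derivatives at the expansion point and divide by k!.
[(x + 1)^0] = e^(-1);  [(x + 1)^1] = e^(-1);  [(x + 1)^2] = e^(-1)/2.

e^(-1)/2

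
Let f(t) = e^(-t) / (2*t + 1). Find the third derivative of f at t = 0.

-79

Use 1/(1 - r) = Σ r^k on the denominator, then take the Cauchy product.
The coefficient of t^3 in the expansion is -79/6, so f′′′(0) = 3! * (-79/6) = -79.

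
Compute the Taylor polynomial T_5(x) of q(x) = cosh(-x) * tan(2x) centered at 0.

341*x^5/60 + 11*x^3/3 + 2*x

Take the Cauchy product of the two expansions.
q(0) = 0
q′(0) = 2
q′′(0) = 0
q′′′(0) = 22
q^(4)(0) = 0
q^(5)(0) = 682
Dividing each by k! gives the coefficients c_0, ..., c_5.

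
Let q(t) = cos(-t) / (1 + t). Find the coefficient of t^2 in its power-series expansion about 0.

1/2

Write out both Maclaurin series and multiply, keeping only the needed powers.
q(0) = 1
q′(0) = -1
q′′(0) = 1
So c_2 = q′′(0)/2! = 1/2.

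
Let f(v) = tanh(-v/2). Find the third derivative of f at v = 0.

From the series, [v^3] f = 1/24; multiply by 3! = 6 to get 1/4.

1/4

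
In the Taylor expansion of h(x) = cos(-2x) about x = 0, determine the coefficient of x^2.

-2

h(0) = 1
h′(0) = 0
h′′(0) = -4
So c_2 = h′′(0)/2! = -2.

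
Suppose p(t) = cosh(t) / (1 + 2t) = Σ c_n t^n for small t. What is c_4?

433/24

Multiply the two series term by term and collect like powers.
p(0) = 1
p′(0) = -2
p′′(0) = 9
p′′′(0) = -54
p^(4)(0) = 433
So c_4 = p^(4)(0)/4! = 433/24.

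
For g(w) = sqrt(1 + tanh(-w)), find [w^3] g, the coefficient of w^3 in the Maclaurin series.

5/48

Plug the Maclaurin series of the inner function into that of the outer and collect terms.
So c_3 = g′′′(0)/3! = 5/48.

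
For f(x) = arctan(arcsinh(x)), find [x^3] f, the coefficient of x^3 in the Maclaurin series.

Plug the Maclaurin series of the inner function into that of the outer and collect terms.
f(0) = 0
f′(0) = 1
f′′(0) = 0
f′′′(0) = -3
The Taylor polynomial is Σ f^(k)(0)/k! · x^k.

-1/2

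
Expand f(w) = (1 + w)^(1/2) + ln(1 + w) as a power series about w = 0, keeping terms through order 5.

291*w^5/1280 - 37*w^4/128 + 19*w^3/48 - 5*w^2/8 + 3*w/2 + 1

Expand each term separately and add.
[w^0] = 1;  [w^1] = 3/2;  [w^2] = -5/8;  [w^3] = 19/48;  [w^4] = -37/128;  [w^5] = 291/1280.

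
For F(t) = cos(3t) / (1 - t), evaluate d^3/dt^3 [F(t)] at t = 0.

Multiply the two series term by term and collect like powers.
From the series, [t^3] F = -7/2; multiply by 3! = 6 to get -21.

-21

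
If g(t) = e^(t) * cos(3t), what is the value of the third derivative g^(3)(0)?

-26

Multiply the two series term by term and collect like powers.
From the series, [t^3] g = -13/3; multiply by 3! = 6 to get -26.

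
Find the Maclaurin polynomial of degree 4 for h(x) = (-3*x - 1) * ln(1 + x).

-3*x^4/4 + 7*x^3/6 - 5*x^2/2 - x

Multiply each power in the prefactor through the base expansion.
h(0) = 0
h′(0) = -1
h′′(0) = -5
h′′′(0) = 7
h^(4)(0) = -18
The Taylor polynomial is Σ h^(k)(0)/k! · x^k.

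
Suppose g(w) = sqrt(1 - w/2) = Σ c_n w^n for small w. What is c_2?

-1/32

c_2 = g′′(0)/2! = -1/32.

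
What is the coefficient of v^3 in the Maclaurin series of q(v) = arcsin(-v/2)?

-1/48

q(0) = 0
q′(0) = -1/2
q′′(0) = 0
q′′′(0) = -1/8
So c_3 = q′′′(0)/3! = -1/48.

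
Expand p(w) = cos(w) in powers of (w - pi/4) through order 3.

Use the known series and substitute for the argument.
[(w - pi/4)^0] = sqrt(2)/2;  [(w - pi/4)^1] = -sqrt(2)/2;  [(w - pi/4)^2] = -sqrt(2)/4;  [(w - pi/4)^3] = sqrt(2)/12.

sqrt(2)*(w - pi/4)^3/12 - sqrt(2)*(w - pi/4)^2/4 - sqrt(2)*(w - pi/4)/2 + sqrt(2)/2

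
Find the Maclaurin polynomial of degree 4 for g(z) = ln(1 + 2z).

-4*z^4 + 8*z^3/3 - 2*z^2 + 2*z

g(0) = 0
g′(0) = 2
g′′(0) = -4
g′′′(0) = 16
g^(4)(0) = -96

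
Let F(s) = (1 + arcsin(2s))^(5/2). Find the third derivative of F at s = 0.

35

Plug the Maclaurin series of the inner function into that of the outer and collect terms.
From the series, [s^3] F = 35/6; multiply by 3! = 6 to get 35.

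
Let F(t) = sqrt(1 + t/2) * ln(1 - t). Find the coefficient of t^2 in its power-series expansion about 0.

Write out both Maclaurin series and multiply, keeping only the needed powers.

-3/4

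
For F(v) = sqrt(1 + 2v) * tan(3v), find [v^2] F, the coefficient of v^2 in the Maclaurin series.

Multiply the two series term by term and collect like powers.
F(0) = 0
F′(0) = 3
F′′(0) = 6
Then c_k = F^(k)(0)/k! gives each Taylor coefficient.

3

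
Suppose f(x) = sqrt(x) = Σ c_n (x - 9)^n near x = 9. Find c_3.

f(9) = 3
f′(9) = 1/6
f′′(9) = -1/108
f′′′(9) = 1/648

1/3888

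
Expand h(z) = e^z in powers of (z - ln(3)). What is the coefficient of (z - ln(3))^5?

Differentiate repeatedly and evaluate at the center.
h(ln(3)) = 3
h′(ln(3)) = 3
h′′(ln(3)) = 3
h′′′(ln(3)) = 3
h^(4)(ln(3)) = 3
h^(5)(ln(3)) = 3
So c_5 = h^(5)(ln(3))/5! = 1/40.

1/40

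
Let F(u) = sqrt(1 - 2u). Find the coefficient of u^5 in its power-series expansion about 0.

-7/8

Compute the successive derivatives at the expansion point and divide by k!.
F(0) = 1
F′(0) = -1
F′′(0) = -1
F′′′(0) = -3
F^(4)(0) = -15
F^(5)(0) = -105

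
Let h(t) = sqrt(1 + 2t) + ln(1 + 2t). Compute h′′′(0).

Expand each term separately and add.
From the series, [t^3] h = 19/6; multiply by 3! = 6 to get 19.

19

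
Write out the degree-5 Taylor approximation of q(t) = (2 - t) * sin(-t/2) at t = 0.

-t^5/1920 - t^4/48 + t^3/24 + t^2/2 - t

Multiply each power in the prefactor through the base expansion.
[t^0] = 0;  [t^1] = -1;  [t^2] = 1/2;  [t^3] = 1/24;  [t^4] = -1/48;  [t^5] = -1/1920.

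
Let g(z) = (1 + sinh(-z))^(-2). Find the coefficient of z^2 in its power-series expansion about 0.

3

Compose series: expand the inner function first, then feed it into the outer expansion.
g(0) = 1
g′(0) = 2
g′′(0) = 6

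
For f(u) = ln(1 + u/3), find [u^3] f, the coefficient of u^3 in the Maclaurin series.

1/81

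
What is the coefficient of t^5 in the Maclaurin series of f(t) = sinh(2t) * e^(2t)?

64/15

Take the Cauchy product of the two expansions.
f(0) = 0
f′(0) = 2
f′′(0) = 8
f′′′(0) = 32
f^(4)(0) = 128
f^(5)(0) = 512
So c_5 = f^(5)(0)/5! = 64/15.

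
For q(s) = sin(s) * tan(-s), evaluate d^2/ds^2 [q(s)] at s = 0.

Write out both Maclaurin series and multiply, keeping only the needed powers.
The coefficient of s^2 in the expansion is -1, so q′′(0) = 2! * (-1) = -2.

-2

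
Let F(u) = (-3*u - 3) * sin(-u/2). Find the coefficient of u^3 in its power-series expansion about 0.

-1/16

Shift and add copies of the series according to the polynomial's terms.
So c_3 = F′′′(0)/3! = -1/16.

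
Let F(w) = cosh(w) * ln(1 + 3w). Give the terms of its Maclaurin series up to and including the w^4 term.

Take the Cauchy product of the two expansions.
[w^0] = 0;  [w^1] = 3;  [w^2] = -9/2;  [w^3] = 21/2;  [w^4] = -45/2.

-45*w^4/2 + 21*w^3/2 - 9*w^2/2 + 3*w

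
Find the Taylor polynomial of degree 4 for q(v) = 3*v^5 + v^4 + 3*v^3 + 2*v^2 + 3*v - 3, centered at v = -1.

-14*(v + 1)^4 + 29*(v + 1)^3 - 31*(v + 1)^2 + 19*(v + 1) - 9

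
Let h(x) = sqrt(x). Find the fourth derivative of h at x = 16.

-15/262144

Differentiate repeatedly and evaluate at the center.
From the series, [(x - 16)^4] h = -5/2097152; multiply by 4! = 24 to get -15/262144.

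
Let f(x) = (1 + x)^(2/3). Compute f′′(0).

-2/9

Use the known series and substitute for the argument.
From the series, [x^2] f = -1/9; multiply by 2! = 2 to get -2/9.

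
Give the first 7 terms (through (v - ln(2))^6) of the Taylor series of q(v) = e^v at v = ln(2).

Use the known series and substitute for the argument.
q(ln(2)) = 2
q′(ln(2)) = 2
q′′(ln(2)) = 2
q′′′(ln(2)) = 2
q^(4)(ln(2)) = 2
q^(5)(ln(2)) = 2
q^(6)(ln(2)) = 2

(v - ln(2))^6/360 + (v - ln(2))^5/60 + (v - ln(2))^4/12 + (v - ln(2))^3/3 + (v - ln(2))^2 + 2*(v - ln(2)) + 2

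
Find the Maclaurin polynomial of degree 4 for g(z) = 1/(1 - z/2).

z^4/16 + z^3/8 + z^2/4 + z/2 + 1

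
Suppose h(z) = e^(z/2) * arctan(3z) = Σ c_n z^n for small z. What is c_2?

3/2

Expand each factor separately, then convolve coefficients.
[z^0] = 0;  [z^1] = 3;  [z^2] = 3/2.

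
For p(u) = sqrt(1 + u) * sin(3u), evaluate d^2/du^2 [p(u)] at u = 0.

3

Write out both Maclaurin series and multiply, keeping only the needed powers.
The coefficient of u^2 in the expansion is 3/2, so p′′(0) = 2! * (3/2) = 3.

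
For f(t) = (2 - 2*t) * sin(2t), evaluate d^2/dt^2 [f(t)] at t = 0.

-8

Shift and add copies of the series according to the polynomial's terms.
The coefficient of t^2 in the expansion is -4, so f′′(0) = 2! * (-4) = -8.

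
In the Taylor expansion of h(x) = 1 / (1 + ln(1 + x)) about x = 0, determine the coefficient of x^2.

Write 1/(1+u) = 1 - u + u^2 - u^3 + ... and substitute the series for u.
So c_2 = h′′(0)/2! = 3/2.

3/2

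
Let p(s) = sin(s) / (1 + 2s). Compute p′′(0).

-4

Expand each factor separately, then convolve coefficients.
The coefficient of s^2 in the expansion is -2, so p′′(0) = 2! * (-2) = -4.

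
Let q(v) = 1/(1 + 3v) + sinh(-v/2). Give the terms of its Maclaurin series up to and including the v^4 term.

81*v^4 - 1297*v^3/48 + 9*v^2 - 7*v/2 + 1

Add the two expansions coefficient-wise.
q(0) = 1
q′(0) = -7/2
q′′(0) = 18
q′′′(0) = -1297/8
q^(4)(0) = 1944
Then c_k = q^(k)(0)/k! gives each Taylor coefficient.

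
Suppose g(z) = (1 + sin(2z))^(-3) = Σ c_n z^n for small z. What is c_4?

208

Plug the Maclaurin series of the inner function into that of the outer and collect terms.
g(0) = 1
g′(0) = -6
g′′(0) = 48
g′′′(0) = -456
g^(4)(0) = 4992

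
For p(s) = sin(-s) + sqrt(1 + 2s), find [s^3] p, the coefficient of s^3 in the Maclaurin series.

Add the two expansions coefficient-wise.
p(0) = 1
p′(0) = 0
p′′(0) = -1
p′′′(0) = 4
So c_3 = p′′′(0)/3! = 2/3.

2/3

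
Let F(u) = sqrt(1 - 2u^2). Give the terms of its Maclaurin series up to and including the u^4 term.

F(0) = 1
F′(0) = 0
F′′(0) = -2
F′′′(0) = 0
F^(4)(0) = -12
The Taylor polynomial is Σ F^(k)(0)/k! · u^k.

-u^4/2 - u^2 + 1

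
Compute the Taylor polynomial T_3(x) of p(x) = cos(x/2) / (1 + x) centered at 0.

-7*x^3/8 + 7*x^2/8 - x + 1

Multiply the two series term by term and collect like powers.
p(0) = 1
p′(0) = -1
p′′(0) = 7/4
p′′′(0) = -21/4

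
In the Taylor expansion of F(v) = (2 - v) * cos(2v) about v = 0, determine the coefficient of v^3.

2

Distribute the polynomial across the series and collect like powers.
[v^0] = 2;  [v^1] = -1;  [v^2] = -4;  [v^3] = 2.
So c_3 = F′′′(0)/3! = 2.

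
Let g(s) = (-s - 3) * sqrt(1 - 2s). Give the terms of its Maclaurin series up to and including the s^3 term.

2*s^3 + 5*s^2/2 + 2*s - 3

Distribute the polynomial across the series and collect like powers.
g(0) = -3
g′(0) = 2
g′′(0) = 5
g′′′(0) = 12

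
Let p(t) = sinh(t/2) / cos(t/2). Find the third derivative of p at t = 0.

1/2

Write the quotient as an unknown series and match coefficients against numerator = denominator · series.
The coefficient of t^3 in the expansion is 1/12, so p′′′(0) = 3! * (1/12) = 1/2.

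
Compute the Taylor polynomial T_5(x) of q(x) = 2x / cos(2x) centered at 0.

Write the quotient as an unknown series and match coefficients against numerator = denominator · series.
q(0) = 0
q′(0) = 2
q′′(0) = 0
q′′′(0) = 24
q^(4)(0) = 0
q^(5)(0) = 800
Dividing each by k! gives the coefficients c_0, ..., c_5.

20*x^5/3 + 4*x^3 + 2*x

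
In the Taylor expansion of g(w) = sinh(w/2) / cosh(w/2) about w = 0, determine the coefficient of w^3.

Write the quotient as an unknown series and match coefficients against numerator = denominator · series.
g(0) = 0
g′(0) = 1/2
g′′(0) = 0
g′′′(0) = -1/4

-1/24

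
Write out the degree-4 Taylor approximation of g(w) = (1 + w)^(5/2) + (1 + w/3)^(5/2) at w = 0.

-205*w^4/5184 + 35*w^3/108 + 25*w^2/12 + 10*w/3 + 2

Combine the two series term by term.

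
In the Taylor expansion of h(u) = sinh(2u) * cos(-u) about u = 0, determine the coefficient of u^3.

1/3

Write out both Maclaurin series and multiply, keeping only the needed powers.
h(0) = 0
h′(0) = 2
h′′(0) = 0
h′′′(0) = 2
So c_3 = h′′′(0)/3! = 1/3.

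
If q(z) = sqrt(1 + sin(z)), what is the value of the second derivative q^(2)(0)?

Plug the Maclaurin series of the inner function into that of the outer and collect terms.
The coefficient of z^2 in the expansion is -1/8, so q′′(0) = 2! * (-1/8) = -1/4.

-1/4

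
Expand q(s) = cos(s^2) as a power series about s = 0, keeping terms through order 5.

[s^0] = 1;  [s^1] = 0;  [s^2] = 0;  [s^3] = 0;  [s^4] = -1/2;  [s^5] = 0.

1 - s^4/2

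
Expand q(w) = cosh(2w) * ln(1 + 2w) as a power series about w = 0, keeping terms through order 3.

Write out both Maclaurin series and multiply, keeping only the needed powers.
q(0) = 0
q′(0) = 2
q′′(0) = -4
q′′′(0) = 40
Dividing each by k! gives the coefficients c_0, ..., c_3.

20*w^3/3 - 2*w^2 + 2*w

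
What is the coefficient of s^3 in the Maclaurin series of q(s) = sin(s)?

q(0) = 0
q′(0) = 1
q′′(0) = 0
q′′′(0) = -1
Dividing each by k! gives the coefficients c_0, ..., c_3.

-1/6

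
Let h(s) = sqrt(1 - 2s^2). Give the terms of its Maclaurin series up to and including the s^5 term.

-s^4/2 - s^2 + 1

h(0) = 1
h′(0) = 0
h′′(0) = -2
h′′′(0) = 0
h^(4)(0) = -12
h^(5)(0) = 0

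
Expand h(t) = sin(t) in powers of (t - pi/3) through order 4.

Use the known series and substitute for the argument.
[(t - pi/3)^0] = sqrt(3)/2;  [(t - pi/3)^1] = 1/2;  [(t - pi/3)^2] = -sqrt(3)/4;  [(t - pi/3)^3] = -1/12;  [(t - pi/3)^4] = sqrt(3)/48.

sqrt(3)*(t - pi/3)^4/48 - (t - pi/3)^3/12 - sqrt(3)*(t - pi/3)^2/4 + (t - pi/3)/2 + sqrt(3)/2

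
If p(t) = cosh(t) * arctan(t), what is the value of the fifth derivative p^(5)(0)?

Expand each factor separately, then convolve coefficients.
The coefficient of t^5 in the expansion is 3/40, so p^(5)(0) = 5! * (3/40) = 9.

9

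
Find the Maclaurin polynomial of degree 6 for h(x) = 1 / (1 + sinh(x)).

77*x^6/45 - 181*x^5/120 + 4*x^4/3 - 7*x^3/6 + x^2 - x + 1

Expand as Σ (-1)^k u^k with u equal to the inner function's series.
h(0) = 1
h′(0) = -1
h′′(0) = 2
h′′′(0) = -7
h^(4)(0) = 32
h^(5)(0) = -181
h^(6)(0) = 1232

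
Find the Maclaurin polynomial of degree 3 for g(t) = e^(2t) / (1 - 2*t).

64*t^3/3 + 10*t^2 + 4*t + 1

Expand 1/(denominator) as a geometric series and multiply by the numerator's series.
g(0) = 1
g′(0) = 4
g′′(0) = 20
g′′′(0) = 128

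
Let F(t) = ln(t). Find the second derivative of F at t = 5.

From the series, [(t - 5)^2] F = -1/50; multiply by 2! = 2 to get -1/25.

-1/25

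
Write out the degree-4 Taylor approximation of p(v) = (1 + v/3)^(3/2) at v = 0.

v^4/3456 - v^3/432 + v^2/24 + v/2 + 1

p(0) = 1
p′(0) = 1/2
p′′(0) = 1/12
p′′′(0) = -1/72
p^(4)(0) = 1/144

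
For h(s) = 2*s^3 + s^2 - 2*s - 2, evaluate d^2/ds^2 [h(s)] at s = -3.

-34

Use the known series and substitute for the argument.
The coefficient of (s + 3)^2 in the expansion is -17, so h′′(-3) = 2! * (-17) = -34.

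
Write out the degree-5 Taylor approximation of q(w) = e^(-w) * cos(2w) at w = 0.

Multiply the two series term by term and collect like powers.
q(0) = 1
q′(0) = -1
q′′(0) = -3
q′′′(0) = 11
q^(4)(0) = -7
q^(5)(0) = -41

-41*w^5/120 - 7*w^4/24 + 11*w^3/6 - 3*w^2/2 - w + 1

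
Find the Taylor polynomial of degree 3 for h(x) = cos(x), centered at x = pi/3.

h(pi/3) = 1/2
h′(pi/3) = -sqrt(3)/2
h′′(pi/3) = -1/2
h′′′(pi/3) = sqrt(3)/2

sqrt(3)*(x - pi/3)^3/12 - (x - pi/3)^2/4 - sqrt(3)*(x - pi/3)/2 + 1/2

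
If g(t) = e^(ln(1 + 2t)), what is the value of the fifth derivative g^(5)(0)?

0

Let u equal the inner series; expand the outer function in u and truncate.
The coefficient of t^5 in the expansion is 0, so g^(5)(0) = 5! * (0) = 0.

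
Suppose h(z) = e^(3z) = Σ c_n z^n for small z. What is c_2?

Compute the successive derivatives at the expansion point and divide by k!.
h(0) = 1
h′(0) = 3
h′′(0) = 9
The Taylor polynomial is Σ h^(k)(0)/k! · z^k.

9/2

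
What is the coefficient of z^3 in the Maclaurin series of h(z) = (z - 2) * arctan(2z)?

Multiply each power in the prefactor through the base expansion.
[z^0] = 0;  [z^1] = -4;  [z^2] = 2;  [z^3] = 16/3.

16/3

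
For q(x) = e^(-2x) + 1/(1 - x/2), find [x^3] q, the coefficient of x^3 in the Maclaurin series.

Add the two expansions coefficient-wise.
q(0) = 2
q′(0) = -3/2
q′′(0) = 9/2
q′′′(0) = -29/4
So c_3 = q′′′(0)/3! = -29/24.

-29/24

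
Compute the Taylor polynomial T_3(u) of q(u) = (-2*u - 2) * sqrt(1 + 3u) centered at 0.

Multiply each power in the prefactor through the base expansion.
q(0) = -2
q′(0) = -5
q′′(0) = -3/2
q′′′(0) = -27/4

-9*u^3/8 - 3*u^2/4 - 5*u - 2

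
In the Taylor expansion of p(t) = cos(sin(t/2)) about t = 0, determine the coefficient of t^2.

-1/8

Substitute the inner expansion into the outer series and collect powers.
[t^0] = 1;  [t^1] = 0;  [t^2] = -1/8.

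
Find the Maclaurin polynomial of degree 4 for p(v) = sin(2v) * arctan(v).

Expand each factor separately, then convolve coefficients.

-2*v^4 + 2*v^2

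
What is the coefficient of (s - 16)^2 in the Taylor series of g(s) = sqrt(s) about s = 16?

Apply the Taylor formula c_k = f^(k)(a)/k!.
[(s - 16)^0] = 4;  [(s - 16)^1] = 1/8;  [(s - 16)^2] = -1/512.
So c_2 = g′′(16)/2! = -1/512.

-1/512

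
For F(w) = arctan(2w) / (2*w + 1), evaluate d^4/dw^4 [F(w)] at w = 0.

Expand 1/(denominator) as a geometric series and multiply by the numerator's series.
The coefficient of w^4 in the expansion is -32/3, so F^(4)(0) = 4! * (-32/3) = -256.

-256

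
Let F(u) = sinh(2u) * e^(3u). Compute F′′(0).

Write out both Maclaurin series and multiply, keeping only the needed powers.
The coefficient of u^2 in the expansion is 6, so F′′(0) = 2! * (6) = 12.

12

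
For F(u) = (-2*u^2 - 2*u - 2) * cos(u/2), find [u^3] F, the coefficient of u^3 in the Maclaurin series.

1/4

Distribute the polynomial across the series and collect like powers.
F(0) = -2
F′(0) = -2
F′′(0) = -7/2
F′′′(0) = 3/2
Then c_k = F^(k)(0)/k! gives each Taylor coefficient.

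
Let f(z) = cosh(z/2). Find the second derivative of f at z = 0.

The coefficient of z^2 in the expansion is 1/8, so f′′(0) = 2! * (1/8) = 1/4.

1/4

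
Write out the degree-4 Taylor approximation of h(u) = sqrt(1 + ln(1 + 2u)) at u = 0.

Plug the Maclaurin series of the inner function into that of the outer and collect terms.
[u^0] = 1;  [u^1] = 1;  [u^2] = -3/2;  [u^3] = 17/6;  [u^4] = -143/24.

-143*u^4/24 + 17*u^3/6 - 3*u^2/2 + u + 1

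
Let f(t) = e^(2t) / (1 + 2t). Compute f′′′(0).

-16

Take the Cauchy product of the two expansions.
From the series, [t^3] f = -8/3; multiply by 3! = 6 to get -16.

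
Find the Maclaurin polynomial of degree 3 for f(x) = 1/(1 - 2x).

Compute the successive derivatives at the expansion point and divide by k!.
[x^0] = 1;  [x^1] = 2;  [x^2] = 4;  [x^3] = 8.

8*x^3 + 4*x^2 + 2*x + 1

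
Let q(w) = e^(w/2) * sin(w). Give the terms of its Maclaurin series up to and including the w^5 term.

Write out both Maclaurin series and multiply, keeping only the needed powers.
[w^0] = 0;  [w^1] = 1;  [w^2] = 1/2;  [w^3] = -1/24;  [w^4] = -1/16;  [w^5] = -19/1920.

-19*w^5/1920 - w^4/16 - w^3/24 + w^2/2 + w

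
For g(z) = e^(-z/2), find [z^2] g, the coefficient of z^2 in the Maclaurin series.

g(0) = 1
g′(0) = -1/2
g′′(0) = 1/4
The Taylor polynomial is Σ g^(k)(0)/k! · z^k.

1/8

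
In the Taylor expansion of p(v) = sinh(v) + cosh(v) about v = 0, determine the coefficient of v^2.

1/2

Combine the two series term by term.
p(0) = 1
p′(0) = 1
p′′(0) = 1
The Taylor polynomial is Σ p^(k)(0)/k! · v^k.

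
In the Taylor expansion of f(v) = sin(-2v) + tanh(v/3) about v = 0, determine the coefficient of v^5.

Expand each term separately and add.
f(0) = 0
f′(0) = -5/3
f′′(0) = 0
f′′′(0) = 214/27
f^(4)(0) = 0
f^(5)(0) = -32*2^(18/175)*3^(3/35)*5^(12/25)*7^(159/175)/15
So c_5 = f^(5)(0)/5! = -194/729.

-194/729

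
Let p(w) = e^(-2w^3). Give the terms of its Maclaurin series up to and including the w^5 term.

p(0) = 1
p′(0) = 0
p′′(0) = 0
p′′′(0) = -12
p^(4)(0) = 0
p^(5)(0) = 0
The Taylor polynomial is Σ p^(k)(0)/k! · w^k.

1 - 2*w^3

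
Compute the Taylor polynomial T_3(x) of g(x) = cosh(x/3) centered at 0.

x^2/18 + 1

Use the known series and substitute for the argument.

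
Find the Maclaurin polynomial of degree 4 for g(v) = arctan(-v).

Compute the successive derivatives at the expansion point and divide by k!.
g(0) = 0
g′(0) = -1
g′′(0) = 0
g′′′(0) = 2
g^(4)(0) = 0
Then c_k = g^(k)(0)/k! gives each Taylor coefficient.

v^3/3 - v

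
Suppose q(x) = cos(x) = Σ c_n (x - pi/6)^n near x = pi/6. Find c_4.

q(pi/6) = sqrt(3)/2
q′(pi/6) = -1/2
q′′(pi/6) = -sqrt(3)/2
q′′′(pi/6) = 1/2
q^(4)(pi/6) = sqrt(3)/2

sqrt(3)/48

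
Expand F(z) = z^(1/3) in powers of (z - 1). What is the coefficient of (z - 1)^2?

F(1) = 1
F′(1) = 1/3
F′′(1) = -2/9
Then c_k = F^(k)(1)/k! gives each Taylor coefficient.

-1/9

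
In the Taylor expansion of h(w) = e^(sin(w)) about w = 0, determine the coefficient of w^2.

Compose series: expand the inner function first, then feed it into the outer expansion.
[w^0] = 1;  [w^1] = 1;  [w^2] = 1/2.
So c_2 = h′′(0)/2! = 1/2.

1/2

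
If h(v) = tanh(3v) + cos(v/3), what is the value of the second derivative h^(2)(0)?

Combine the two series term by term.
The coefficient of v^2 in the expansion is -1/18, so h′′(0) = 2! * (-1/18) = -1/9.

-1/9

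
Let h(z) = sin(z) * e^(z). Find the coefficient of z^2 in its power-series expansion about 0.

1

Write out both Maclaurin series and multiply, keeping only the needed powers.
h(0) = 0
h′(0) = 1
h′′(0) = 2
So c_2 = h′′(0)/2! = 1.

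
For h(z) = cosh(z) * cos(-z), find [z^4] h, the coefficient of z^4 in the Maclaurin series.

-1/6

Expand each factor separately, then convolve coefficients.
So c_4 = h^(4)(0)/4! = -1/6.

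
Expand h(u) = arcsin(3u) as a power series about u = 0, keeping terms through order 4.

9*u^3/2 + 3*u

h(0) = 0
h′(0) = 3
h′′(0) = 0
h′′′(0) = 27
h^(4)(0) = 0
Then c_k = h^(k)(0)/k! gives each Taylor coefficient.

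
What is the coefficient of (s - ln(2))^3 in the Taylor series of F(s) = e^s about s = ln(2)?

1/3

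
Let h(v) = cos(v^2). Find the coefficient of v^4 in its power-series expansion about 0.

-1/2

Compute the successive derivatives at the expansion point and divide by k!.
h(0) = 1
h′(0) = 0
h′′(0) = 0
h′′′(0) = 0
h^(4)(0) = -12
So c_4 = h^(4)(0)/4! = -1/2.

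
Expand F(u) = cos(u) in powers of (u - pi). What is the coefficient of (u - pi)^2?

1/2

c_2 = F′′(pi)/2! = 1/2.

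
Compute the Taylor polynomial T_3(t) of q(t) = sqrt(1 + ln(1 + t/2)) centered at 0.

Plug the Maclaurin series of the inner function into that of the outer and collect terms.
[t^0] = 1;  [t^1] = 1/4;  [t^2] = -3/32;  [t^3] = 17/384.

17*t^3/384 - 3*t^2/32 + t/4 + 1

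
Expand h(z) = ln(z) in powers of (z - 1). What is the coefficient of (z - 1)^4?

h(1) = 0
h′(1) = 1
h′′(1) = -1
h′′′(1) = 2
h^(4)(1) = -6
So c_4 = h^(4)(1)/4! = -1/4.

-1/4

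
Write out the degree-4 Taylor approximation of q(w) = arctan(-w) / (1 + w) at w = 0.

Take the Cauchy product of the two expansions.
[w^0] = 0;  [w^1] = -1;  [w^2] = 1;  [w^3] = -2/3;  [w^4] = 2/3.

2*w^4/3 - 2*w^3/3 + w^2 - w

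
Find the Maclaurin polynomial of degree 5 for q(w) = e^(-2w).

-4*w^5/15 + 2*w^4/3 - 4*w^3/3 + 2*w^2 - 2*w + 1

Differentiate repeatedly and evaluate at the center.
q(0) = 1
q′(0) = -2
q′′(0) = 4
q′′′(0) = -8
q^(4)(0) = 16
q^(5)(0) = -32
Dividing each by k! gives the coefficients c_0, ..., c_5.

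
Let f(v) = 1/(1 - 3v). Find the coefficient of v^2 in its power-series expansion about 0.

f(0) = 1
f′(0) = 3
f′′(0) = 18
So c_2 = f′′(0)/2! = 9.

9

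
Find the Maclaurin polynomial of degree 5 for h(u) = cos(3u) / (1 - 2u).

11*u^5/4 + 11*u^4/8 - u^3 - u^2/2 + 2*u + 1

Take the Cauchy product of the two expansions.
h(0) = 1
h′(0) = 2
h′′(0) = -1
h′′′(0) = -6
h^(4)(0) = 33
h^(5)(0) = 330
Dividing each by k! gives the coefficients c_0, ..., c_5.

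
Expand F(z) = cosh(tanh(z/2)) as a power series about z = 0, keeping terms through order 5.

Compose series: expand the inner function first, then feed it into the outer expansion.

-7*z^4/384 + z^2/8 + 1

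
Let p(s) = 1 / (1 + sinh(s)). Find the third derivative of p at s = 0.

-7

Use the geometric series for the reciprocal, then substitute.
The coefficient of s^3 in the expansion is -7/6, so p′′′(0) = 3! * (-7/6) = -7.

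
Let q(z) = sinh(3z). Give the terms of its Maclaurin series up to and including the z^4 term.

9*z^3/2 + 3*z

[z^0] = 0;  [z^1] = 3;  [z^2] = 0;  [z^3] = 9/2;  [z^4] = 0.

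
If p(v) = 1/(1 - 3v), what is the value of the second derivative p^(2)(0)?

The coefficient of v^2 in the expansion is 9, so p′′(0) = 2! * (9) = 18.

18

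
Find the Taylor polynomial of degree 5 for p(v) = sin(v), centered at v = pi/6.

Compute the successive derivatives at the expansion point and divide by k!.

sqrt(3)*(v - pi/6)^5/240 + (v - pi/6)^4/48 - sqrt(3)*(v - pi/6)^3/12 - (v - pi/6)^2/4 + sqrt(3)*(v - pi/6)/2 + 1/2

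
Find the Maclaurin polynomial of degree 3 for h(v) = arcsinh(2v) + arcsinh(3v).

-35*v^3/6 + 5*v

Expand each term separately and add.
h(0) = 0
h′(0) = 5
h′′(0) = 0
h′′′(0) = -35
Dividing each by k! gives the coefficients c_0, ..., c_3.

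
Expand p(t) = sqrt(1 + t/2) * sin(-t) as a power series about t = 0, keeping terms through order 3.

Write out both Maclaurin series and multiply, keeping only the needed powers.
p(0) = 0
p′(0) = -1
p′′(0) = -1/2
p′′′(0) = 19/16
Then c_k = p^(k)(0)/k! gives each Taylor coefficient.

19*t^3/96 - t^2/4 - t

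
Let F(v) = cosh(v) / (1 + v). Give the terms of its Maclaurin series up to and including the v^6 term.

1111*v^6/720 - 37*v^5/24 + 37*v^4/24 - 3*v^3/2 + 3*v^2/2 - v + 1

Multiply the two series term by term and collect like powers.
F(0) = 1
F′(0) = -1
F′′(0) = 3
F′′′(0) = -9
F^(4)(0) = 37
F^(5)(0) = -185
F^(6)(0) = 1111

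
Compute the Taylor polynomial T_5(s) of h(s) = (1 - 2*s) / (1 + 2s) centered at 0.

-64*s^5 + 32*s^4 - 16*s^3 + 8*s^2 - 4*s + 1

Distribute the polynomial across the series and collect like powers.
h(0) = 1
h′(0) = -4
h′′(0) = 16
h′′′(0) = -96
h^(4)(0) = 768
h^(5)(0) = -7680
Dividing each by k! gives the coefficients c_0, ..., c_5.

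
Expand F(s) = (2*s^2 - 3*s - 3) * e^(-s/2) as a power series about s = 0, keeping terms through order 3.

Multiply each power in the prefactor through the base expansion.
[s^0] = -3;  [s^1] = -3/2;  [s^2] = 25/8;  [s^3] = -21/16.

-21*s^3/16 + 25*s^2/8 - 3*s/2 - 3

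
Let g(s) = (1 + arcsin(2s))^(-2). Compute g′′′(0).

Plug the Maclaurin series of the inner function into that of the outer and collect terms.
From the series, [s^3] g = -104/3; multiply by 3! = 6 to get -208.

-208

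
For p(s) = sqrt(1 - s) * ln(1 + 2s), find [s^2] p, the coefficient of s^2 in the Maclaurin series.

-3

Expand each factor separately, then convolve coefficients.
[s^0] = 0;  [s^1] = 2;  [s^2] = -3.
So c_2 = p′′(0)/2! = -3.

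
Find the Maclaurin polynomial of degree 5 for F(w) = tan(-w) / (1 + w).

Multiply the two series term by term and collect like powers.
F(0) = 0
F′(0) = -1
F′′(0) = 2
F′′′(0) = -8
F^(4)(0) = 32
F^(5)(0) = -176
The Taylor polynomial is Σ F^(k)(0)/k! · w^k.

-22*w^5/15 + 4*w^4/3 - 4*w^3/3 + w^2 - w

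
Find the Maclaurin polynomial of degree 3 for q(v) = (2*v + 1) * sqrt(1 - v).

Distribute the polynomial across the series and collect like powers.
q(0) = 1
q′(0) = 3/2
q′′(0) = -9/4
q′′′(0) = -15/8
The Taylor polynomial is Σ q^(k)(0)/k! · v^k.

-5*v^3/16 - 9*v^2/8 + 3*v/2 + 1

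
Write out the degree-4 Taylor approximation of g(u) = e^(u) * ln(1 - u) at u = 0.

Write out both Maclaurin series and multiply, keeping only the needed powers.
g(0) = 0
g′(0) = -1
g′′(0) = -3
g′′′(0) = -8
g^(4)(0) = -24

-u^4 - 4*u^3/3 - 3*u^2/2 - u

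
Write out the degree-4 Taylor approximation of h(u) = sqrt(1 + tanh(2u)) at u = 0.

Plug the Maclaurin series of the inner function into that of the outer and collect terms.

17*u^4/24 - 5*u^3/6 - u^2/2 + u + 1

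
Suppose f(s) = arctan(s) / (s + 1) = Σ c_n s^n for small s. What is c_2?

-1

Expand 1/(denominator) as a geometric series and multiply by the numerator's series.
[s^0] = 0;  [s^1] = 1;  [s^2] = -1.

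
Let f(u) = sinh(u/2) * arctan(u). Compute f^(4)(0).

Write out both Maclaurin series and multiply, keeping only the needed powers.
From the series, [u^4] f = -7/48; multiply by 4! = 24 to get -7/2.

-7/2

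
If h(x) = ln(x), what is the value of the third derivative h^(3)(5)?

Compute the successive derivatives at the expansion point and divide by k!.
From the series, [(x - 5)^3] h = 1/375; multiply by 3! = 6 to get 2/125.

2/125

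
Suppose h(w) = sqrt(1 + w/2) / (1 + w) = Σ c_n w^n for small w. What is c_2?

23/32

Write out both Maclaurin series and multiply, keeping only the needed powers.
So c_2 = h′′(0)/2! = 23/32.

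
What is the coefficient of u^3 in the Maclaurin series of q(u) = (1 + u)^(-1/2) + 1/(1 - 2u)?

123/16

Add the two expansions coefficient-wise.
q(0) = 2
q′(0) = 3/2
q′′(0) = 35/4
q′′′(0) = 369/8
The Taylor polynomial is Σ q^(k)(0)/k! · u^k.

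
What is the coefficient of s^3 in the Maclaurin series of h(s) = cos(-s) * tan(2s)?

5/3

Write out both Maclaurin series and multiply, keeping only the needed powers.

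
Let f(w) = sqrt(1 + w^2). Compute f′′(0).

1

The coefficient of w^2 in the expansion is 1/2, so f′′(0) = 2! * (1/2) = 1.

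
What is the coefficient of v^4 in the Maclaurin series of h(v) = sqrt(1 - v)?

-5/128

Use the known series and substitute for the argument.
h(0) = 1
h′(0) = -1/2
h′′(0) = -1/4
h′′′(0) = -3/8
h^(4)(0) = -15/16
So c_4 = h^(4)(0)/4! = -5/128.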